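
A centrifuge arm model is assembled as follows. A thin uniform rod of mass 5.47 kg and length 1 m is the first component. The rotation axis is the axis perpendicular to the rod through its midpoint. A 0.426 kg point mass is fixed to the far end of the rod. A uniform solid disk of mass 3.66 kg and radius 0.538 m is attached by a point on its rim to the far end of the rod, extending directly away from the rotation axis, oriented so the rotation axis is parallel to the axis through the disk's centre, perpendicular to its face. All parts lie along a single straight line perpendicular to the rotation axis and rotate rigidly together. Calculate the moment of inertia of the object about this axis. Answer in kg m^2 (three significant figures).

Thin rod: I_cm = (1/12)ML² = (1/12)(5.47)(1)² = 0.45583 kg m^2; axis through the centre, so I = 0.45583 kg m^2.
Point mass: I_cm = 0; centre at d = 0.5 m, so I = I_cm + Md² gives I = 0 + (0.426)(0.5)² = 0.1065 kg m^2.
Solid disk: I_cm = (1/2)MR² = (1/2)(3.66)(0.538)² = 0.52968 kg m^2; centre at d = 0.5 + 0.538 = 1.038 m, so I = I_cm + Md² gives I = 0.52968 + (3.66)(1.038)² = 4.4731 kg m^2.
Total I = 0.45583 + 0.1065 + 4.4731 = 5.0355 kg m^2.

5.04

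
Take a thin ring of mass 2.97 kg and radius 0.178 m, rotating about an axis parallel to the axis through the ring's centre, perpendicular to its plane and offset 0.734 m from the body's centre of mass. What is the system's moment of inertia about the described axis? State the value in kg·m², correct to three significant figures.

I_cm = MR² = (2.97)(0.178)² = 0.094101 kg·m²; centre at d = 0.734 m, so I = I_cm + Md² gives I = 0.094101 + (2.97)(0.734)² = 1.6942 kg·m².

1.69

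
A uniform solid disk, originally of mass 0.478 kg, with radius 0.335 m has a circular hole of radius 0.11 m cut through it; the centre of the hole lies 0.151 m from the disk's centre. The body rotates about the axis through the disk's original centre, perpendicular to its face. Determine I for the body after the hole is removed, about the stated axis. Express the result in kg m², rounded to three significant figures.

0.0253

Unpierced body about its centre: I₀ = (1/2)MR² = (1/2)(0.478)(0.335)² = 0.026822 kg m².
The removed disk has mass m = M·(r/R)² = (0.478)(0.11/0.335)² = 0.051538 kg (same uniform areal density).
Its moment of inertia about the rotation axis (parallel-axis theorem): I_hole = (1/2)mr² + md² = (1/2)(0.051538)(0.11)² + (0.051538)(0.151)² = 0.0014869 kg m².
Treating the hole as negative mass, I = I₀ − I_hole = 0.026822 − 0.0014869 = 0.025335 kg m².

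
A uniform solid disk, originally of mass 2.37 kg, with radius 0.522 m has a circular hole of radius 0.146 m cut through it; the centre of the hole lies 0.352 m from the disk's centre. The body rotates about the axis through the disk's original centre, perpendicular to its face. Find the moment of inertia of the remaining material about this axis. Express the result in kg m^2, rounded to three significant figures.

0.298

Unpierced body about its centre: I₀ = (1/2)MR² = (1/2)(2.37)(0.522)² = 0.32289 kg m^2.
The removed disk has mass m = M·(r/R)² = (2.37)(0.146/0.522)² = 0.1854 kg (same uniform areal density).
Its moment of inertia about the rotation axis (parallel-axis theorem): I_hole = (1/2)mr² + md² = (1/2)(0.1854)(0.146)² + (0.1854)(0.352)² = 0.024948 kg m^2.
Treating the hole as negative mass, I = I₀ − I_hole = 0.32289 − 0.024948 = 0.29795 kg m^2.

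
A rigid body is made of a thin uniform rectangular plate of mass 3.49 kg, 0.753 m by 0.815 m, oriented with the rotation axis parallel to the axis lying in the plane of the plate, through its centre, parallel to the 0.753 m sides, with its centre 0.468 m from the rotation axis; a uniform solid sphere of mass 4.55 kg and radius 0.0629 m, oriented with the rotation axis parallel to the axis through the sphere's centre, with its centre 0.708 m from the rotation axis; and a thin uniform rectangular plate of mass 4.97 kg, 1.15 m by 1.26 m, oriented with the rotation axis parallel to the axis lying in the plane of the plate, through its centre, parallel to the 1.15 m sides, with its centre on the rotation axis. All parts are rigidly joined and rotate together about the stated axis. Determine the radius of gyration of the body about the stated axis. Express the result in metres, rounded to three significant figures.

Rectangular plate: I_cm = (1/12)Mb² = (1/12)(3.49)(0.815)² = 0.19318 kg m^2; centre at d = 0.468 m, so I = I_cm + Md² gives I = 0.19318 + (3.49)(0.468)² = 0.95757 kg m^2.
Solid sphere: I_cm = (2/5)MR² = (2/5)(4.55)(0.0629)² = 0.0072007 kg m^2; centre at d = 0.708 m, so I = I_cm + Md² gives I = 0.0072007 + (4.55)(0.708)² = 2.288 kg m^2.
Rectangular plate: I_cm = (1/12)Mb² = (1/12)(4.97)(1.26)² = 0.65753 kg m^2; axis through the centre, so I = 0.65753 kg m^2.
Total I = 3.9031 kg m^2; total mass M = 13.01 kg.
k = √(I/M) = √(3.9031/13.01) = 0.54773 m.

0.548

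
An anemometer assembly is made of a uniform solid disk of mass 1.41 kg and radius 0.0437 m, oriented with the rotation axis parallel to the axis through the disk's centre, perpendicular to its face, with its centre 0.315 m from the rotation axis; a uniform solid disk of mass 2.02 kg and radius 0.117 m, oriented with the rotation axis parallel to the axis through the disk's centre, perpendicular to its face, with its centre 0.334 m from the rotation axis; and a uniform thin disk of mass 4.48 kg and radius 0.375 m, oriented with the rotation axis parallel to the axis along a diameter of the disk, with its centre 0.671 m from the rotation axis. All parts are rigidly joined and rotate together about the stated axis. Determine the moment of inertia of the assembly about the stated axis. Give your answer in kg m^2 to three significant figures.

2.56

Solid disk: I_cm = (1/2)MR² = (1/2)(1.41)(0.0437)² = 0.0013463 kg m^2; centre at d = 0.315 m, so the parallel axis theorem gives I = 0.0013463 + (1.41)(0.315)² = 0.14125 kg m^2.
Solid disk: I_cm = (1/2)MR² = (1/2)(2.02)(0.117)² = 0.013826 kg m^2; centre at d = 0.334 m, so the parallel axis theorem gives I = 0.013826 + (2.02)(0.334)² = 0.23917 kg m^2.
Thin disk: I_cm = (1/4)MR² = (1/4)(4.48)(0.375)² = 0.1575 kg m^2; centre at d = 0.671 m, so the parallel axis theorem gives I = 0.1575 + (4.48)(0.671)² = 2.1746 kg m^2.
Total I = 0.14125 + 0.23917 + 2.1746 = 2.555 kg m^2.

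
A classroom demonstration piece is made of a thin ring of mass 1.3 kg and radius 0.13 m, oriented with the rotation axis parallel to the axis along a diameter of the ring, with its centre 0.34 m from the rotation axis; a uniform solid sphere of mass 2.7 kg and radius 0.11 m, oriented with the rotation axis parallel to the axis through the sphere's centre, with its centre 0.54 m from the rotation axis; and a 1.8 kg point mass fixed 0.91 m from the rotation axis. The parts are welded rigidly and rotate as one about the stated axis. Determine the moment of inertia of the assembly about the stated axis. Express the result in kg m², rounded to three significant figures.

Thin ring: I_cm = (1/2)MR² = (1/2)(1.3)(0.13)² = 0.010985 kg m²; centre at d = 0.34 m, so I = I_cm + Md² gives I = 0.010985 + (1.3)(0.34)² = 0.16127 kg m².
Solid sphere: I_cm = (2/5)MR² = (2/5)(2.7)(0.11)² = 0.013068 kg m²; centre at d = 0.54 m, so I = I_cm + Md² gives I = 0.013068 + (2.7)(0.54)² = 0.80039 kg m².
Point mass: I_cm = 0; centre at d = 0.91 m, so I = I_cm + Md² gives I = 0 + (1.8)(0.91)² = 1.4906 kg m².
Total I = 0.16127 + 0.80039 + 1.4906 = 2.4522 kg m².

2.45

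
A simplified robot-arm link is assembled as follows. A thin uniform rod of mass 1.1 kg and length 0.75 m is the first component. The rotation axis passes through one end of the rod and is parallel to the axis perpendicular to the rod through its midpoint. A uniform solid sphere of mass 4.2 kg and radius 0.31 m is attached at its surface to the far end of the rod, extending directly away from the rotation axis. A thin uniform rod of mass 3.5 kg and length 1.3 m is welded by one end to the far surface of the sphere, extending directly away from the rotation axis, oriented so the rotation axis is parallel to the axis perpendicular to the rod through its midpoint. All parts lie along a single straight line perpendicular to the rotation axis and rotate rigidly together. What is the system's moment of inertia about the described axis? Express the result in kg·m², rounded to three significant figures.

Thin rod: I_cm = (1/12)ML² = (1/12)(1.1)(0.75)² = 0.051563 kg·m²; centre at d = 0.375 m, so the parallel axis theorem gives I = 0.051563 + (1.1)(0.375)² = 0.20625 kg·m².
Solid sphere: I_cm = (2/5)MR² = (2/5)(4.2)(0.31)² = 0.16145 kg·m²; centre at d = 0.375 + 0.375 + 0.31 = 1.06 m, so the parallel axis theorem gives I = 0.16145 + (4.2)(1.06)² = 4.8806 kg·m².
Thin rod: I_cm = (1/12)ML² = (1/12)(3.5)(1.3)² = 0.49292 kg·m²; centre at d = 0.375 + 0.375 + 0.31 + 0.31 + 0.65 = 2.02 m, so the parallel axis theorem gives I = 0.49292 + (3.5)(2.02)² = 14.774 kg·m².
Total I = 0.20625 + 4.8806 + 14.774 = 19.861 kg·m².

19.9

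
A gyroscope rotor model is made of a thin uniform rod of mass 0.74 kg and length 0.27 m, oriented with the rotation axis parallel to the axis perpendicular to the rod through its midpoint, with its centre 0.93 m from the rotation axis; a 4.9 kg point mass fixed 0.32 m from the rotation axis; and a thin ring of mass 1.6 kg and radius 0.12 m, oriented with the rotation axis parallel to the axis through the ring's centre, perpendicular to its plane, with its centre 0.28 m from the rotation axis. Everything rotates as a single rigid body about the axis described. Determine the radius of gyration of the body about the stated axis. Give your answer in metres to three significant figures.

0.423

Thin rod: I_cm = (1/12)ML² = (1/12)(0.74)(0.27)² = 0.0044955 kg m²; centre at d = 0.93 m, so I = I_cm + Md² gives I = 0.0044955 + (0.74)(0.93)² = 0.64452 kg m².
Point mass: I_cm = 0; centre at d = 0.32 m, so I = I_cm + Md² gives I = 0 + (4.9)(0.32)² = 0.50176 kg m².
Thin ring: I_cm = MR² = (1.6)(0.12)² = 0.02304 kg m²; centre at d = 0.28 m, so I = I_cm + Md² gives I = 0.02304 + (1.6)(0.28)² = 0.14848 kg m².
Total I = 1.2948 kg m²; total mass M = 7.24 kg.
k = √(I/M) = √(1.2948/7.24) = 0.42289 m.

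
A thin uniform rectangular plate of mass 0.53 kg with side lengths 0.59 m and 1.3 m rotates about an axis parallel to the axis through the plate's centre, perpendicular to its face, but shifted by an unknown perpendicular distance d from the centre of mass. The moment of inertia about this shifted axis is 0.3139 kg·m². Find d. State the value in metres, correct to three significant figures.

0.650

About the centre-of-mass axis, I_cm = (1/12)M(a²+b²) = (1/12)(0.53)[(0.59)² + (1.3)²] = 0.090016 kg·m².
Parallel axis theorem: I = I_cm + Md², so Md² = 0.3139 − 0.090016 = 0.22388 kg·m².
d = √(0.22388 / 0.53) = 0.64994 m.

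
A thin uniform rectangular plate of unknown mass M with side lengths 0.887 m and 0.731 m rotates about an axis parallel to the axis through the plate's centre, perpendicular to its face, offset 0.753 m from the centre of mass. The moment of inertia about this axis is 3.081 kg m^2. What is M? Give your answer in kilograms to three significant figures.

4.55

I = I_cm + Md² = (1/12)M(a²+b²) + Md² = M·[0.0833333·[(0.887)² + (0.731)²] + (0.753)²] = M·0.6771.
So M = 3.081 / 0.6771 = 4.5503 kg.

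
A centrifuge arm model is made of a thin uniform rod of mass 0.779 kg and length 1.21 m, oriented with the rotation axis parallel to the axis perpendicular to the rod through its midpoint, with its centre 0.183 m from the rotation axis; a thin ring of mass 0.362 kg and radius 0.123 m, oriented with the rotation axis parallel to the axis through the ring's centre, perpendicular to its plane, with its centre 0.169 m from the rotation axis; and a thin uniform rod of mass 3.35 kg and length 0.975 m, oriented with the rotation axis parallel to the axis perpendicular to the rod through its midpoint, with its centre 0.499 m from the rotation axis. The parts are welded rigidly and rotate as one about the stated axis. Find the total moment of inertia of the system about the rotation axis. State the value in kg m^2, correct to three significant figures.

Thin rod: I_cm = (1/12)ML² = (1/12)(0.779)(1.21)² = 0.095044 kg m^2; centre at d = 0.183 m, so the parallel axis theorem gives I = 0.095044 + (0.779)(0.183)² = 0.12113 kg m^2.
Thin ring: I_cm = MR² = (0.362)(0.123)² = 0.0054767 kg m^2; centre at d = 0.169 m, so the parallel axis theorem gives I = 0.0054767 + (0.362)(0.169)² = 0.015816 kg m^2.
Thin rod: I_cm = (1/12)ML² = (1/12)(3.35)(0.975)² = 0.26538 kg m^2; centre at d = 0.499 m, so the parallel axis theorem gives I = 0.26538 + (3.35)(0.499)² = 1.0995 kg m^2.
Total I = 0.12113 + 0.015816 + 1.0995 = 1.2365 kg m^2.

1.24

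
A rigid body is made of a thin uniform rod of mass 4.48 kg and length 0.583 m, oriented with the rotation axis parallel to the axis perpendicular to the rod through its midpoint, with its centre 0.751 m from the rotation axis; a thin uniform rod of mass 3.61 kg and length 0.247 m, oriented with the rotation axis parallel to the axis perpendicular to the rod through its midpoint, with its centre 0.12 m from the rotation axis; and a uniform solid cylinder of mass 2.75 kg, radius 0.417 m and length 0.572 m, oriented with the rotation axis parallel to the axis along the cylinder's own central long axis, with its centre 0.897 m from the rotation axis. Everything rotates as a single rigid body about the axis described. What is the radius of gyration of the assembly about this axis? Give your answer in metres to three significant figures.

Thin rod: I_cm = (1/12)ML² = (1/12)(4.48)(0.583)² = 0.12689 kg m²; centre at d = 0.751 m, so the parallel axis theorem gives I = 0.12689 + (4.48)(0.751)² = 2.6536 kg m².
Thin rod: I_cm = (1/12)ML² = (1/12)(3.61)(0.247)² = 0.018354 kg m²; centre at d = 0.12 m, so the parallel axis theorem gives I = 0.018354 + (3.61)(0.12)² = 0.070338 kg m².
Solid cylinder: I_cm = (1/2)MR² = (1/2)(2.75)(0.417)² = 0.2391 kg m²; centre at d = 0.897 m, so the parallel axis theorem gives I = 0.2391 + (2.75)(0.897)² = 2.4518 kg m².
Total I = 5.1757 kg m²; total mass M = 10.84 kg.
k = √(I/M) = √(5.1757/10.84) = 0.69099 m.

0.691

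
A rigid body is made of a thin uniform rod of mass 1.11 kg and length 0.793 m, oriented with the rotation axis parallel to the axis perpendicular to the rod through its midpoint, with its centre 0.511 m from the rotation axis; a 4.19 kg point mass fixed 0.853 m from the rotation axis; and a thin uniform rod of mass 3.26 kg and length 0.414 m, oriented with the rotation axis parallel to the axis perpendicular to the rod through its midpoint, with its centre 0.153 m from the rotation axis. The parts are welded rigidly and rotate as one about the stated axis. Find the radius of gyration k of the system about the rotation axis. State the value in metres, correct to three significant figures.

Thin rod: I_cm = (1/12)ML² = (1/12)(1.11)(0.793)² = 0.058169 kg m²; centre at d = 0.511 m, so the parallel axis theorem gives I = 0.058169 + (1.11)(0.511)² = 0.34801 kg m².
Point mass: I_cm = 0; centre at d = 0.853 m, so the parallel axis theorem gives I = 0 + (4.19)(0.853)² = 3.0487 kg m².
Thin rod: I_cm = (1/12)ML² = (1/12)(3.26)(0.414)² = 0.046563 kg m²; centre at d = 0.153 m, so the parallel axis theorem gives I = 0.046563 + (3.26)(0.153)² = 0.12288 kg m².
Total I = 3.5196 kg m²; total mass M = 8.56 kg.
k = √(I/M) = √(3.5196/8.56) = 0.64122 m.

0.641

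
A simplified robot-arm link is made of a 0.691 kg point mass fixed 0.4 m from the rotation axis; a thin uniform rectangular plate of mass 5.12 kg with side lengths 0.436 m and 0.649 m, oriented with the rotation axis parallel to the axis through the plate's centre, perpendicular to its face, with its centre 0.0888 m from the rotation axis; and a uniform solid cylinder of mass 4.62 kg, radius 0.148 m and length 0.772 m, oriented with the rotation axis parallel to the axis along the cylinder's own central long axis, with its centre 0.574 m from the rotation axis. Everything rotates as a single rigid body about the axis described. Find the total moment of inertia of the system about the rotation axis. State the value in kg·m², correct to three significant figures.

1.98

Point mass: I_cm = 0; centre at d = 0.4 m, so I = I_cm + Md² gives I = 0 + (0.691)(0.4)² = 0.11056 kg·m².
Rectangular plate: I_cm = (1/12)M(a²+b²) = (1/12)(5.12)[(0.436)² + (0.649)²] = 0.26082 kg·m²; centre at d = 0.0888 m, so I = I_cm + Md² gives I = 0.26082 + (5.12)(0.0888)² = 0.30119 kg·m².
Solid cylinder: I_cm = (1/2)MR² = (1/2)(4.62)(0.148)² = 0.050598 kg·m²; centre at d = 0.574 m, so I = I_cm + Md² gives I = 0.050598 + (4.62)(0.574)² = 1.5728 kg·m².
Total I = 0.11056 + 0.30119 + 1.5728 = 1.9845 kg·m².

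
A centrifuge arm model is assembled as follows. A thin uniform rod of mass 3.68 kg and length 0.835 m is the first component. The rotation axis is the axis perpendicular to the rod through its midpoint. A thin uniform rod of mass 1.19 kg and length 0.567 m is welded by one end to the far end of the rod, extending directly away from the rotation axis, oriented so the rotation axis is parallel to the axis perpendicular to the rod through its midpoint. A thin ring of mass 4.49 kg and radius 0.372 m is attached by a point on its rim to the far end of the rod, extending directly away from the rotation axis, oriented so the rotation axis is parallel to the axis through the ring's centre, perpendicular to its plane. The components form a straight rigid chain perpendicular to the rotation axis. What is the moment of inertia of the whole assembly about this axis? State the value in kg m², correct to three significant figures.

Thin rod: I_cm = (1/12)ML² = (1/12)(3.68)(0.835)² = 0.21382 kg m²; axis through the centre, so I = 0.21382 kg m².
Thin rod: I_cm = (1/12)ML² = (1/12)(1.19)(0.567)² = 0.031881 kg m²; centre at d = 0.4175 + 0.2835 = 0.701 m, so I = I_cm + Md² gives I = 0.031881 + (1.19)(0.701)² = 0.61665 kg m².
Thin ring: I_cm = MR² = (4.49)(0.372)² = 0.62134 kg m²; centre at d = 0.4175 + 0.2835 + 0.2835 + 0.372 = 1.3565 m, so I = I_cm + Md² gives I = 0.62134 + (4.49)(1.3565)² = 8.8834 kg m².
Total I = 0.21382 + 0.61665 + 8.8834 = 9.7138 kg m².

9.71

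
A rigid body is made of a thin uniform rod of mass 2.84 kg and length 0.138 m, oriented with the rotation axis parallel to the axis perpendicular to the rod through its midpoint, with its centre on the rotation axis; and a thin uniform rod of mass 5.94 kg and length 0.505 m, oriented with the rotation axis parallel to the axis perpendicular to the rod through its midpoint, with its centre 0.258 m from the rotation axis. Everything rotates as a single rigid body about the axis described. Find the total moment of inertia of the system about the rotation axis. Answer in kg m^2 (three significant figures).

Thin rod: I_cm = (1/12)ML² = (1/12)(2.84)(0.138)² = 0.0045071 kg m^2; axis through the centre, so I = 0.0045071 kg m^2.
Thin rod: I_cm = (1/12)ML² = (1/12)(5.94)(0.505)² = 0.12624 kg m^2; centre at d = 0.258 m, so the parallel axis theorem gives I = 0.12624 + (5.94)(0.258)² = 0.52163 kg m^2.
Total I = 0.0045071 + 0.52163 = 0.52613 kg m^2.

0.526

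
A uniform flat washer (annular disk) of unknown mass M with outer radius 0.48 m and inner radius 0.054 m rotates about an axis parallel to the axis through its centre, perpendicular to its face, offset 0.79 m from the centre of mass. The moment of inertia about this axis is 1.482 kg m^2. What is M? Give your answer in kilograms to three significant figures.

2.00

I = I_cm + Md² = (1/2)M(R²+r²) + Md² = M·[0.5·[(0.48)² + (0.054)²] + (0.79)²] = M·0.74076.
So M = 1.482 / 0.74076 = 2.0007 kg.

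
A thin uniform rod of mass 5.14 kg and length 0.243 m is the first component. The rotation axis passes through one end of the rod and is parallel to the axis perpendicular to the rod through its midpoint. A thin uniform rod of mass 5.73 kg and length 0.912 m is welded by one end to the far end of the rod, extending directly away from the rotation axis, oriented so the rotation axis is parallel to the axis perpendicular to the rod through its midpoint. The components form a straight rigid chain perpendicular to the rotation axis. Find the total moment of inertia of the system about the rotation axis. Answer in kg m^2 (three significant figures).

3.30

Thin rod: I_cm = (1/12)ML² = (1/12)(5.14)(0.243)² = 0.025293 kg m^2; centre at d = 0.1215 m, so the parallel axis theorem gives I = 0.025293 + (5.14)(0.1215)² = 0.10117 kg m^2.
Thin rod: I_cm = (1/12)ML² = (1/12)(5.73)(0.912)² = 0.39716 kg m^2; centre at d = 0.1215 + 0.1215 + 0.456 = 0.699 m, so the parallel axis theorem gives I = 0.39716 + (5.73)(0.699)² = 3.1968 kg m^2.
Total I = 0.10117 + 3.1968 = 3.298 kg m^2.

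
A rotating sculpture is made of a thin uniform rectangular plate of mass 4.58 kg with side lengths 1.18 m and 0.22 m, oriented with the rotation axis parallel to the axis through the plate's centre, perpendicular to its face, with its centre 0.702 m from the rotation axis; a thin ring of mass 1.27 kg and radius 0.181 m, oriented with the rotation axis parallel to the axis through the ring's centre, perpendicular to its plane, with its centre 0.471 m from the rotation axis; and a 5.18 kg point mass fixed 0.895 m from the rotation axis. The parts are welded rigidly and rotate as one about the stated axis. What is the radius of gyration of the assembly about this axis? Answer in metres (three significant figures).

0.812

Rectangular plate: I_cm = (1/12)M(a²+b²) = (1/12)(4.58)[(1.18)² + (0.22)²] = 0.54991 kg m^2; centre at d = 0.702 m, so I = I_cm + Md² gives I = 0.54991 + (4.58)(0.702)² = 2.8069 kg m^2.
Thin ring: I_cm = MR² = (1.27)(0.181)² = 0.041606 kg m^2; centre at d = 0.471 m, so I = I_cm + Md² gives I = 0.041606 + (1.27)(0.471)² = 0.32334 kg m^2.
Point mass: I_cm = 0; centre at d = 0.895 m, so I = I_cm + Md² gives I = 0 + (5.18)(0.895)² = 4.1493 kg m^2.
Total I = 7.2796 kg m^2; total mass M = 11.03 kg.
k = √(I/M) = √(7.2796/11.03) = 0.81239 m.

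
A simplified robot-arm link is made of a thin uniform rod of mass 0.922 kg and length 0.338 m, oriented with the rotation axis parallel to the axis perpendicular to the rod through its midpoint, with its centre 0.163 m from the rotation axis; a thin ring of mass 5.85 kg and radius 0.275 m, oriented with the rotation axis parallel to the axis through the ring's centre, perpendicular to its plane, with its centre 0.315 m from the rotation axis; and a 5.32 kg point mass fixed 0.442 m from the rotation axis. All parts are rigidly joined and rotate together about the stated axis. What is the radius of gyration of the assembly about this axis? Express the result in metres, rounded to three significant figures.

Thin rod: I_cm = (1/12)ML² = (1/12)(0.922)(0.338)² = 0.0087777 kg m^2; centre at d = 0.163 m, so I = I_cm + Md² gives I = 0.0087777 + (0.922)(0.163)² = 0.033274 kg m^2.
Thin ring: I_cm = MR² = (5.85)(0.275)² = 0.44241 kg m^2; centre at d = 0.315 m, so I = I_cm + Md² gives I = 0.44241 + (5.85)(0.315)² = 1.0229 kg m^2.
Point mass: I_cm = 0; centre at d = 0.442 m, so I = I_cm + Md² gives I = 0 + (5.32)(0.442)² = 1.0393 kg m^2.
Total I = 2.0955 kg m^2; total mass M = 12.092 kg.
k = √(I/M) = √(2.0955/12.092) = 0.41629 m.

0.416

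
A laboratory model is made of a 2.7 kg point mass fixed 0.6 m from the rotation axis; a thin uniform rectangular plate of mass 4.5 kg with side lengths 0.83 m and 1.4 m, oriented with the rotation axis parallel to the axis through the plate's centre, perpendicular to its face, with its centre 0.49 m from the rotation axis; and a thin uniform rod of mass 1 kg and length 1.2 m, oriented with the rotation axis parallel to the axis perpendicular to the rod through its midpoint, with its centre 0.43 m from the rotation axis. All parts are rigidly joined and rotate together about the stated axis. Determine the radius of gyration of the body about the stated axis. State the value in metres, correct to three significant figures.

0.639

Point mass: I_cm = 0; centre at d = 0.6 m, so the parallel axis theorem gives I = 0 + (2.7)(0.6)² = 0.972 kg·m².
Rectangular plate: I_cm = (1/12)M(a²+b²) = (1/12)(4.5)[(0.83)² + (1.4)²] = 0.99334 kg·m²; centre at d = 0.49 m, so the parallel axis theorem gives I = 0.99334 + (4.5)(0.49)² = 2.0738 kg·m².
Thin rod: I_cm = (1/12)ML² = (1/12)(1)(1.2)² = 0.12 kg·m²; centre at d = 0.43 m, so the parallel axis theorem gives I = 0.12 + (1)(0.43)² = 0.3049 kg·m².
Total I = 3.3507 kg·m²; total mass M = 8.2 kg.
k = √(I/M) = √(3.3507/8.2) = 0.63923 m.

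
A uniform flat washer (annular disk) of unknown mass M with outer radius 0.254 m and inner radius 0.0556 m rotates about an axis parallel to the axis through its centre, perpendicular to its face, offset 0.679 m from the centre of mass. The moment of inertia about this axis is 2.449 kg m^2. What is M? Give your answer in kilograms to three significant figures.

I = I_cm + Md² = (1/2)M(R²+r²) + Md² = M·[0.5·[(0.254)² + (0.0556)²] + (0.679)²] = M·0.49484.
So M = 2.449 / 0.49484 = 4.949 kg.

4.95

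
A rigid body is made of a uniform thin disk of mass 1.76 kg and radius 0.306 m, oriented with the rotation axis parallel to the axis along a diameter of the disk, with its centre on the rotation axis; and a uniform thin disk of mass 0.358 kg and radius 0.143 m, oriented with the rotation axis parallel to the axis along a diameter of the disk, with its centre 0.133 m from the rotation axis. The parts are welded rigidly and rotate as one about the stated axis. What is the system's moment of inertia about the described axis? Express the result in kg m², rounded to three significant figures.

Thin disk: I_cm = (1/4)MR² = (1/4)(1.76)(0.306)² = 0.0412 kg m²; axis through the centre, so I = 0.0412 kg m².
Thin disk: I_cm = (1/4)MR² = (1/4)(0.358)(0.143)² = 0.0018302 kg m²; centre at d = 0.133 m, so I = I_cm + Md² gives I = 0.0018302 + (0.358)(0.133)² = 0.0081628 kg m².
Total I = 0.0412 + 0.0081628 = 0.049363 kg m².

0.0494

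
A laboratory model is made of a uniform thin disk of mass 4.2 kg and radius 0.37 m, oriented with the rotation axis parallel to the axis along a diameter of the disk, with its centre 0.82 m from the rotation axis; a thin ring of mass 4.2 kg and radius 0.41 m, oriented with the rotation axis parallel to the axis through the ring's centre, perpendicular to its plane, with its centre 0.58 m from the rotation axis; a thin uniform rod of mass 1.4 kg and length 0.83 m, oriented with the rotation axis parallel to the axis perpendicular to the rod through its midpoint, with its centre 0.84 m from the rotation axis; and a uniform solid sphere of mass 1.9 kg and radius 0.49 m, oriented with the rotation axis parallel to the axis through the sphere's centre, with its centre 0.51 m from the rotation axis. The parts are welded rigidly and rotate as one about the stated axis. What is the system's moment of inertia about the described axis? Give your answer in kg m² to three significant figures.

6.83

Thin disk: I_cm = (1/4)MR² = (1/4)(4.2)(0.37)² = 0.14375 kg m²; centre at d = 0.82 m, so I = I_cm + Md² gives I = 0.14375 + (4.2)(0.82)² = 2.9678 kg m².
Thin ring: I_cm = MR² = (4.2)(0.41)² = 0.70602 kg m²; centre at d = 0.58 m, so I = I_cm + Md² gives I = 0.70602 + (4.2)(0.58)² = 2.1189 kg m².
Thin rod: I_cm = (1/12)ML² = (1/12)(1.4)(0.83)² = 0.080372 kg m²; centre at d = 0.84 m, so I = I_cm + Md² gives I = 0.080372 + (1.4)(0.84)² = 1.0682 kg m².
Solid sphere: I_cm = (2/5)MR² = (2/5)(1.9)(0.49)² = 0.18248 kg m²; centre at d = 0.51 m, so I = I_cm + Md² gives I = 0.18248 + (1.9)(0.51)² = 0.67667 kg m².
Total I = 2.9678 + 2.1189 + 1.0682 + 0.67667 = 6.8316 kg m².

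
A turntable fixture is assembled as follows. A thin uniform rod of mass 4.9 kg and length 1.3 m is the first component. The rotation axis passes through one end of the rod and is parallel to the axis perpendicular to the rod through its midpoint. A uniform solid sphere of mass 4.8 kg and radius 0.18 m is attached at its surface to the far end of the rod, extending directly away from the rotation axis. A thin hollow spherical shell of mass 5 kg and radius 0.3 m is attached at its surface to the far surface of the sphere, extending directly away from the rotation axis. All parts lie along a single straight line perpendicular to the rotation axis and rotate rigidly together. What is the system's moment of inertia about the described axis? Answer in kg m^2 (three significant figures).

Thin rod: I_cm = (1/12)ML² = (1/12)(4.9)(1.3)² = 0.69008 kg m^2; centre at d = 0.65 m, so the parallel axis theorem gives I = 0.69008 + (4.9)(0.65)² = 2.7603 kg m^2.
Solid sphere: I_cm = (2/5)MR² = (2/5)(4.8)(0.18)² = 0.062208 kg m^2; centre at d = 0.65 + 0.65 + 0.18 = 1.48 m, so the parallel axis theorem gives I = 0.062208 + (4.8)(1.48)² = 10.576 kg m^2.
Spherical shell: I_cm = (2/3)MR² = (2/3)(5)(0.3)² = 0.3 kg m^2; centre at d = 0.65 + 0.65 + 0.18 + 0.18 + 0.3 = 1.96 m, so the parallel axis theorem gives I = 0.3 + (5)(1.96)² = 19.508 kg m^2.
Total I = 2.7603 + 10.576 + 19.508 = 32.844 kg m^2.

32.8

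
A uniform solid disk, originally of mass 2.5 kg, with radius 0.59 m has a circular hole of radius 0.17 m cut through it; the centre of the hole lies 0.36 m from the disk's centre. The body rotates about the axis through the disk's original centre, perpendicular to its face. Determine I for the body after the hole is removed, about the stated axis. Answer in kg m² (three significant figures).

Unpierced body about its centre: I₀ = (1/2)MR² = (1/2)(2.5)(0.59)² = 0.43512 kg m².
The removed disk has mass m = M·(r/R)² = (2.5)(0.17/0.59)² = 0.20756 kg (same uniform areal density).
Its moment of inertia about the rotation axis (parallel-axis theorem): I_hole = (1/2)mr² + md² = (1/2)(0.20756)(0.17)² + (0.20756)(0.36)² = 0.029898 kg m².
Treating the hole as negative mass, I = I₀ − I_hole = 0.43512 − 0.029898 = 0.40523 kg m².

0.405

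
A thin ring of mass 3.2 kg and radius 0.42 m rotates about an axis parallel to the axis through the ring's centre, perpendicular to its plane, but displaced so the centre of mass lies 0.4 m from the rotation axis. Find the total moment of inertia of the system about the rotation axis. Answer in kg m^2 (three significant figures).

1.08

I_cm = MR² = (3.2)(0.42)² = 0.56448 kg m^2; centre at d = 0.4 m, so I = I_cm + Md² gives I = 0.56448 + (3.2)(0.4)² = 1.0765 kg m^2.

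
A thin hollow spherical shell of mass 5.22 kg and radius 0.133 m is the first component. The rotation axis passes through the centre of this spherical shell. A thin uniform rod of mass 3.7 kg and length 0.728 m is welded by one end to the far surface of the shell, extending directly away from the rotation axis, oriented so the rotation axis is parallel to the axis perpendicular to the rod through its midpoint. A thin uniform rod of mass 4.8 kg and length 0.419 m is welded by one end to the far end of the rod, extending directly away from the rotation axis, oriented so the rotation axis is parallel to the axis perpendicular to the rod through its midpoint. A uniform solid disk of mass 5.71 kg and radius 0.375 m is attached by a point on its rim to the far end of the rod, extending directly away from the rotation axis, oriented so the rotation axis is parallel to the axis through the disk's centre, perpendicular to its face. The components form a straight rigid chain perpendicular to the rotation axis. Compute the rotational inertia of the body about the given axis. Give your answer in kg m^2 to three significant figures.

Spherical shell: I_cm = (2/3)MR² = (2/3)(5.22)(0.133)² = 0.061558 kg m^2; axis through the centre, so I = 0.061558 kg m^2.
Thin rod: I_cm = (1/12)ML² = (1/12)(3.7)(0.728)² = 0.16341 kg m^2; centre at d = 0.133 + 0.364 = 0.497 m, so I = I_cm + Md² gives I = 0.16341 + (3.7)(0.497)² = 1.0773 kg m^2.
Thin rod: I_cm = (1/12)ML² = (1/12)(4.8)(0.419)² = 0.070224 kg m^2; centre at d = 0.133 + 0.364 + 0.364 + 0.2095 = 1.0705 m, so I = I_cm + Md² gives I = 0.070224 + (4.8)(1.0705)² = 5.5709 kg m^2.
Solid disk: I_cm = (1/2)MR² = (1/2)(5.71)(0.375)² = 0.40148 kg m^2; centre at d = 0.133 + 0.364 + 0.364 + 0.2095 + 0.2095 + 0.375 = 1.655 m, so I = I_cm + Md² gives I = 0.40148 + (5.71)(1.655)² = 16.041 kg m^2.
Total I = 0.061558 + 1.0773 + 5.5709 + 16.041 = 22.751 kg m^2.

22.8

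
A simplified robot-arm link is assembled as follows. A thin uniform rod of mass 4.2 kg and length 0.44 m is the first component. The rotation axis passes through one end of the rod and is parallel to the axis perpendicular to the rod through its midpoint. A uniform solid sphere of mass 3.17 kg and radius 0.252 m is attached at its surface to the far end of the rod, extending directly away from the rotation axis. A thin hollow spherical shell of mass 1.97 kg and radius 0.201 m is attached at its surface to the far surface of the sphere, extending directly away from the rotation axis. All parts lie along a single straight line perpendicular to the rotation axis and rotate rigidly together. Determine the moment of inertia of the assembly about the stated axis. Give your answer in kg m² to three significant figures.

Thin rod: I_cm = (1/12)ML² = (1/12)(4.2)(0.44)² = 0.06776 kg m²; centre at d = 0.22 m, so I = I_cm + Md² gives I = 0.06776 + (4.2)(0.22)² = 0.27104 kg m².
Solid sphere: I_cm = (2/5)MR² = (2/5)(3.17)(0.252)² = 0.080523 kg m²; centre at d = 0.22 + 0.22 + 0.252 = 0.692 m, so I = I_cm + Md² gives I = 0.080523 + (3.17)(0.692)² = 1.5985 kg m².
Spherical shell: I_cm = (2/3)MR² = (2/3)(1.97)(0.201)² = 0.05306 kg m²; centre at d = 0.22 + 0.22 + 0.252 + 0.252 + 0.201 = 1.145 m, so I = I_cm + Md² gives I = 0.05306 + (1.97)(1.145)² = 2.6358 kg m².
Total I = 0.27104 + 1.5985 + 2.6358 = 4.5053 kg m².

4.51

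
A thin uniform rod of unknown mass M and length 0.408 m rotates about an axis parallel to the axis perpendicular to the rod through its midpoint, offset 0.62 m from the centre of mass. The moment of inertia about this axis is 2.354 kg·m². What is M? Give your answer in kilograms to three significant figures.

5.91

I = I_cm + Md² = (1/12)ML² + Md² = M·[0.0833333·(0.408)² + (0.62)²] = M·0.39827.
So M = 2.354 / 0.39827 = 5.9105 kg.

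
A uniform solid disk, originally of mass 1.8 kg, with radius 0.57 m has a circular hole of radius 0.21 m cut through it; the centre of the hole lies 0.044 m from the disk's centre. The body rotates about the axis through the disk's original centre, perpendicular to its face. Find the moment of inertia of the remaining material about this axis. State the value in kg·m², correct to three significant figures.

0.287

Unpierced body about its centre: I₀ = (1/2)MR² = (1/2)(1.8)(0.57)² = 0.29241 kg·m².
The removed disk has mass m = M·(r/R)² = (1.8)(0.21/0.57)² = 0.24432 kg (same uniform areal density).
Its moment of inertia about the rotation axis (parallel-axis theorem): I_hole = (1/2)mr² + md² = (1/2)(0.24432)(0.21)² + (0.24432)(0.044)² = 0.0058603 kg·m².
Treating the hole as negative mass, I = I₀ − I_hole = 0.29241 − 0.0058603 = 0.28655 kg·m².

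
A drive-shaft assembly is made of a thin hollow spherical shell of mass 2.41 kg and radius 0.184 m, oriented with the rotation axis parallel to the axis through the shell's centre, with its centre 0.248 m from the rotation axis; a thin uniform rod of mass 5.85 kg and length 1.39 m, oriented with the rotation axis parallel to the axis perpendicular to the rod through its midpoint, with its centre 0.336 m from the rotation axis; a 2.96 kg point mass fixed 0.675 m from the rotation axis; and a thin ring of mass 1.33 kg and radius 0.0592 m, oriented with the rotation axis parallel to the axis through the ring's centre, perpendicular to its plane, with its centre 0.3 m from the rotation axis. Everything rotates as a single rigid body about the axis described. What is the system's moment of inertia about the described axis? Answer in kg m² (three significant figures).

3.28

Spherical shell: I_cm = (2/3)MR² = (2/3)(2.41)(0.184)² = 0.054395 kg m²; centre at d = 0.248 m, so the parallel axis theorem gives I = 0.054395 + (2.41)(0.248)² = 0.20262 kg m².
Thin rod: I_cm = (1/12)ML² = (1/12)(5.85)(1.39)² = 0.9419 kg m²; centre at d = 0.336 m, so the parallel axis theorem gives I = 0.9419 + (5.85)(0.336)² = 1.6023 kg m².
Point mass: I_cm = 0; centre at d = 0.675 m, so the parallel axis theorem gives I = 0 + (2.96)(0.675)² = 1.3487 kg m².
Thin ring: I_cm = MR² = (1.33)(0.0592)² = 0.0046612 kg m²; centre at d = 0.3 m, so the parallel axis theorem gives I = 0.0046612 + (1.33)(0.3)² = 0.12436 kg m².
Total I = 0.20262 + 1.6023 + 1.3487 + 0.12436 = 3.278 kg m².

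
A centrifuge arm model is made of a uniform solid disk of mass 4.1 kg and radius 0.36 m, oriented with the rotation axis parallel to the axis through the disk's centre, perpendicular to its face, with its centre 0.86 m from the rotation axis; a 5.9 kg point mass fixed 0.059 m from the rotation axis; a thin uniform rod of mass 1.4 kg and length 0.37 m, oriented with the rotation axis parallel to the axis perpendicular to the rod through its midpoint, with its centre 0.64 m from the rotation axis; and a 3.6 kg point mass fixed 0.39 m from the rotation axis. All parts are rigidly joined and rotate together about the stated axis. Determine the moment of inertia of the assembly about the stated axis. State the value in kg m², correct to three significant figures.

4.46

Solid disk: I_cm = (1/2)MR² = (1/2)(4.1)(0.36)² = 0.26568 kg m²; centre at d = 0.86 m, so the parallel axis theorem gives I = 0.26568 + (4.1)(0.86)² = 3.298 kg m².
Point mass: I_cm = 0; centre at d = 0.059 m, so the parallel axis theorem gives I = 0 + (5.9)(0.059)² = 0.020538 kg m².
Thin rod: I_cm = (1/12)ML² = (1/12)(1.4)(0.37)² = 0.015972 kg m²; centre at d = 0.64 m, so the parallel axis theorem gives I = 0.015972 + (1.4)(0.64)² = 0.58941 kg m².
Point mass: I_cm = 0; centre at d = 0.39 m, so the parallel axis theorem gives I = 0 + (3.6)(0.39)² = 0.54756 kg m².
Total I = 3.298 + 0.020538 + 0.58941 + 0.54756 = 4.4555 kg m².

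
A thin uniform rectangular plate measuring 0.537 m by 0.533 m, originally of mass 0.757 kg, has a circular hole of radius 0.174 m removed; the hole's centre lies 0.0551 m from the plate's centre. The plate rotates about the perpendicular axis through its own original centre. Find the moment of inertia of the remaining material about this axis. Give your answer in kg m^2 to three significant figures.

0.0315

Unpierced body about its centre: I₀ = (1/12)M(a²+b²) = (1/12)(0.757)[(0.537)² + (0.533)²] = 0.036113 kg m^2.
The removed disk has mass m = M·πr²/(ab) = (0.757)·π(0.174)²/(0.537·0.533) = 0.25156 kg (same uniform areal density).
Its moment of inertia about the rotation axis (parallel-axis theorem): I_hole = (1/2)mr² + md² = (1/2)(0.25156)(0.174)² + (0.25156)(0.0551)² = 0.0045719 kg m^2.
Treating the hole as negative mass, I = I₀ − I_hole = 0.036113 − 0.0045719 = 0.031541 kg m^2.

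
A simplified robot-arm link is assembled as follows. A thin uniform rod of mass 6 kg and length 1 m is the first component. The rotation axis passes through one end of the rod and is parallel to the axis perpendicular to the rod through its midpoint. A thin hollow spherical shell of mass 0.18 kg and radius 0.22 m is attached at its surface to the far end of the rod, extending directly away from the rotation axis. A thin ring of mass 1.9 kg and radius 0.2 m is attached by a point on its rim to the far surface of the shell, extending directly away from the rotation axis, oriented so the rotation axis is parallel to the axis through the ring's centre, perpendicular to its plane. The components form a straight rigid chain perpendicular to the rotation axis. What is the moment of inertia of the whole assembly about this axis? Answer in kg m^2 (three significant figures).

7.46

Thin rod: I_cm = (1/12)ML² = (1/12)(6)(1)² = 0.5 kg m^2; centre at d = 0.5 m, so I = I_cm + Md² gives I = 0.5 + (6)(0.5)² = 2 kg m^2.
Spherical shell: I_cm = (2/3)MR² = (2/3)(0.18)(0.22)² = 0.005808 kg m^2; centre at d = 0.5 + 0.5 + 0.22 = 1.22 m, so I = I_cm + Md² gives I = 0.005808 + (0.18)(1.22)² = 0.27372 kg m^2.
Thin ring: I_cm = MR² = (1.9)(0.2)² = 0.076 kg m^2; centre at d = 0.5 + 0.5 + 0.22 + 0.22 + 0.2 = 1.64 m, so I = I_cm + Md² gives I = 0.076 + (1.9)(1.64)² = 5.1862 kg m^2.
Total I = 2 + 0.27372 + 5.1862 = 7.46 kg m^2.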